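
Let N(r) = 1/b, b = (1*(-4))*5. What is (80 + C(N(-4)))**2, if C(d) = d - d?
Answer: 6400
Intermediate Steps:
b = -20 (b = -4*5 = -20)
N(r) = -1/20 (N(r) = 1/(-20) = -1/20)
C(d) = 0
(80 + C(N(-4)))**2 = (80 + 0)**2 = 80**2 = 6400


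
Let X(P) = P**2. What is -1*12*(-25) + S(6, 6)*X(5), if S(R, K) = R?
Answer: 450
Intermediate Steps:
-1*12*(-25) + S(6, 6)*X(5) = -1*12*(-25) + 6*5**2 = -12*(-25) + 6*25 = 300 + 150 = 450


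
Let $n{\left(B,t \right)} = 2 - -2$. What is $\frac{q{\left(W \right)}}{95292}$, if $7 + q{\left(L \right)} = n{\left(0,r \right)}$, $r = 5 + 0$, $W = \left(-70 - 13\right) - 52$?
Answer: $- \frac{1}{31764} \approx -3.1482 \cdot 10^{-5}$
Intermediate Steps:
$W = -135$ ($W = -83 - 52 = -135$)
$r = 5$
$n{\left(B,t \right)} = 4$ ($n{\left(B,t \right)} = 2 + 2 = 4$)
$q{\left(L \right)} = -3$ ($q{\left(L \right)} = -7 + 4 = -3$)
$\frac{q{\left(W \right)}}{95292} = - \frac{3}{95292} = \left(-3\right) \frac{1}{95292} = - \frac{1}{31764}$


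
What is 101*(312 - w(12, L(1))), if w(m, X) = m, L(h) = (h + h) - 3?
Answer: 30300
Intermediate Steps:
L(h) = -3 + 2*h (L(h) = 2*h - 3 = -3 + 2*h)
101*(312 - w(12, L(1))) = 101*(312 - 1*12) = 101*(312 - 12) = 101*300 = 30300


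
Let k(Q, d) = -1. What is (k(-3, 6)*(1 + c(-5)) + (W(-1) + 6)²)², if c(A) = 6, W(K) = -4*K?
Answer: 8649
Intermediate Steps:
(k(-3, 6)*(1 + c(-5)) + (W(-1) + 6)²)² = (-(1 + 6) + (-4*(-1) + 6)²)² = (-1*7 + (4 + 6)²)² = (-7 + 10²)² = (-7 + 100)² = 93² = 8649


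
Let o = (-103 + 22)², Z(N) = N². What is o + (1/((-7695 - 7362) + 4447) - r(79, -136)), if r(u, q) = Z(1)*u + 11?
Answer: 68657309/10610 ≈ 6471.0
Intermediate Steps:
r(u, q) = 11 + u (r(u, q) = 1²*u + 11 = 1*u + 11 = u + 11 = 11 + u)
o = 6561 (o = (-81)² = 6561)
o + (1/((-7695 - 7362) + 4447) - r(79, -136)) = 6561 + (1/((-7695 - 7362) + 4447) - (11 + 79)) = 6561 + (1/(-15057 + 4447) - 1*90) = 6561 + (1/(-10610) - 90) = 6561 + (-1/10610 - 90) = 6561 - 954901/10610 = 68657309/10610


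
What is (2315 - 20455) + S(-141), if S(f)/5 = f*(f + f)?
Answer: 180670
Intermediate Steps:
S(f) = 10*f² (S(f) = 5*(f*(f + f)) = 5*(f*(2*f)) = 5*(2*f²) = 10*f²)
(2315 - 20455) + S(-141) = (2315 - 20455) + 10*(-141)² = -18140 + 10*19881 = -18140 + 198810 = 180670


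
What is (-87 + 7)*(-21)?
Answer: 1680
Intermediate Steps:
(-87 + 7)*(-21) = -80*(-21) = 1680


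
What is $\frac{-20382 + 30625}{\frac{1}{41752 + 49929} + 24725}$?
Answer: $\frac{939088483}{2266812726} \approx 0.41428$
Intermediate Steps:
$\frac{-20382 + 30625}{\frac{1}{41752 + 49929} + 24725} = \frac{10243}{\frac{1}{91681} + 24725} = \frac{10243}{\frac{2266812726}{91681}} = 10243 \cdot \frac{91681}{2266812726} = \frac{939088483}{2266812726}$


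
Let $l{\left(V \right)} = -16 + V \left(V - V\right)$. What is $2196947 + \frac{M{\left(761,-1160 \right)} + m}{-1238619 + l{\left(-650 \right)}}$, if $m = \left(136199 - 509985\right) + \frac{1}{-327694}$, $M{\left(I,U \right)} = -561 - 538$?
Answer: $\frac{891726097649837621}{405893257690} \approx 2.1969 \cdot 10^{6}$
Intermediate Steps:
$M{\left(I,U \right)} = -1099$ ($M{\left(I,U \right)} = -561 - 538 = -1099$)
$m = - \frac{122487429485}{327694}$ ($m = -373786 - \frac{1}{327694} = - \frac{122487429485}{327694} \approx -3.7379 \cdot 10^{5}$)
$l{\left(V \right)} = -16$ ($l{\left(V \right)} = -16 + V 0 = -16 + 0 = -16$)
$2196947 + \frac{M{\left(761,-1160 \right)} + m}{-1238619 + l{\left(-650 \right)}} = 2196947 + \frac{-1099 - \frac{122487429485}{327694}}{-1238619 - 16} = 2196947 - \frac{122847565191}{327694 \left(-1238635\right)} = 2196947 - - \frac{122847565191}{405893257690} = 2196947 + \frac{122847565191}{405893257690} = \frac{891726097649837621}{405893257690}$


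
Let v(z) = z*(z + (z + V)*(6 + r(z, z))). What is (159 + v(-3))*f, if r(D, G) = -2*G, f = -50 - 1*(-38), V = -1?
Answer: -3744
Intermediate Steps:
f = -12 (f = -50 + 38 = -12)
v(z) = z*(z + (-1 + z)*(6 - 2*z)) (v(z) = z*(z + (z - 1)*(6 - 2*z)) = z*(z + (-1 + z)*(6 - 2*z)))
(159 + v(-3))*f = (159 - 3*(-6 - 2*(-3)**2 + 9*(-3)))*(-12) = (159 - 3*(-6 - 2*9 - 27))*(-12) = (159 - 3*(-6 - 18 - 27))*(-12) = (159 - 3*(-51))*(-12) = (159 + 153)*(-12) = 312*(-12) = -3744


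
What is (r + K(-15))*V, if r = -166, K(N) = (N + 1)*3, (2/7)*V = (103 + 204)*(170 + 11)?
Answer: -40452776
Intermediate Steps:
V = 388969/2 (V = 7*((103 + 204)*(170 + 11))/2 = 7*(307*181)/2 = (7/2)*55567 = 388969/2 ≈ 1.9448e+5)
K(N) = 3 + 3*N (K(N) = (1 + N)*3 = 3 + 3*N)
(r + K(-15))*V = (-166 + (3 + 3*(-15)))*(388969/2) = (-166 + (3 - 45))*(388969/2) = (-166 - 42)*(388969/2) = -208*388969/2 = -40452776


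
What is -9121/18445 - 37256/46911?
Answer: -159294593/123610485 ≈ -1.2887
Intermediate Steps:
-9121/18445 - 37256/46911 = -9121*1/18445 - 37256*1/46911 = -1303/2635 - 37256/46911 = -159294593/123610485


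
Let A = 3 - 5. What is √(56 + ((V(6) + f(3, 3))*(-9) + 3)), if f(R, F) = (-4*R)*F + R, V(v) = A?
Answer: √374 ≈ 19.339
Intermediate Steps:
A = -2
V(v) = -2
f(R, F) = R - 4*F*R (f(R, F) = -4*F*R + R = R - 4*F*R)
√(56 + ((V(6) + f(3, 3))*(-9) + 3)) = √(56 + ((-2 + 3*(1 - 4*3))*(-9) + 3)) = √(56 + ((-2 + 3*(1 - 12))*(-9) + 3)) = √(56 + ((-2 + 3*(-11))*(-9) + 3)) = √(56 + ((-2 - 33)*(-9) + 3)) = √(56 + (-35*(-9) + 3)) = √(56 + (315 + 3)) = √(56 + 318) = √374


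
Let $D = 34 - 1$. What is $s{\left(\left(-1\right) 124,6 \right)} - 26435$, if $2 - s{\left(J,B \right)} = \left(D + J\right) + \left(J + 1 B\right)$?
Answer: $-26224$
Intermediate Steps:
$D = 33$ ($D = 34 - 1 = 33$)
$s{\left(J,B \right)} = -31 - B - 2 J$ ($s{\left(J,B \right)} = 2 - \left(\left(33 + J\right) + \left(J + 1 B\right)\right) = 2 - \left(\left(33 + J\right) + \left(J + B\right)\right) = 2 - \left(\left(33 + J\right) + \left(B + J\right)\right) = 2 - \left(33 + B + 2 J\right) = -31 - B - 2 J$)
$s{\left(\left(-1\right) 124,6 \right)} - 26435 = \left(-31 - 6 - 2 \left(\left(-1\right) 124\right)\right) - 26435 = \left(-31 - 6 - -248\right) - 26435 = \left(-31 - 6 + 248\right) - 26435 = 211 - 26435 = -26224$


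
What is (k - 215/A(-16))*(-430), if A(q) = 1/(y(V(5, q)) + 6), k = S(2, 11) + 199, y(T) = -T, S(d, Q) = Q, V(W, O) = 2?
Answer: 279500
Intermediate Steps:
k = 210 (k = 11 + 199 = 210)
A(q) = ¼ (A(q) = 1/(-1*2 + 6) = 1/(-2 + 6) = 1/4 = ¼)
(k - 215/A(-16))*(-430) = (210 - 215/¼)*(-430) = (210 - 215*4)*(-430) = (210 - 860)*(-430) = -650*(-430) = 279500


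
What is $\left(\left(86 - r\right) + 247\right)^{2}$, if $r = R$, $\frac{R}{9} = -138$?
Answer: $2480625$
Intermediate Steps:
$R = -1242$ ($R = 9 \left(-138\right) = -1242$)
$r = -1242$
$\left(\left(86 - r\right) + 247\right)^{2} = \left(\left(86 - -1242\right) + 247\right)^{2} = \left(\left(86 + 1242\right) + 247\right)^{2} = \left(1328 + 247\right)^{2} = 1575^{2} = 2480625$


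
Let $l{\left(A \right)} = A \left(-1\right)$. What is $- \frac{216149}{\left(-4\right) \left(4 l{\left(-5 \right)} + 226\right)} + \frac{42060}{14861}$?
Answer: $\frac{3253577329}{14623224} \approx 222.49$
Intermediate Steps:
$l{\left(A \right)} = - A$
$- \frac{216149}{\left(-4\right) \left(4 l{\left(-5 \right)} + 226\right)} + \frac{42060}{14861} = - \frac{216149}{\left(-4\right) \left(4 \left(\left(-1\right) \left(-5\right)\right) + 226\right)} + \frac{42060}{14861} = - \frac{216149}{\left(-4\right) \left(4 \cdot 5 + 226\right)} + 42060 \cdot \frac{1}{14861} = - \frac{216149}{\left(-4\right) \left(20 + 226\right)} + \frac{42060}{14861} = - \frac{216149}{\left(-4\right) 246} + \frac{42060}{14861} = - \frac{216149}{-984} + \frac{42060}{14861} = \left(-216149\right) \left(- \frac{1}{984}\right) + \frac{42060}{14861} = \frac{216149}{984} + \frac{42060}{14861} = \frac{3253577329}{14623224}$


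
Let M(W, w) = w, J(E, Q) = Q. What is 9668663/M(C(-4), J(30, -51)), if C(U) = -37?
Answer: -9668663/51 ≈ -1.8958e+5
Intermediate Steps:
9668663/M(C(-4), J(30, -51)) = 9668663/(-51) = 9668663*(-1/51) = -9668663/51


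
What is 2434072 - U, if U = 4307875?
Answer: -1873803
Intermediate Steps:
2434072 - U = 2434072 - 1*4307875 = 2434072 - 4307875 = -1873803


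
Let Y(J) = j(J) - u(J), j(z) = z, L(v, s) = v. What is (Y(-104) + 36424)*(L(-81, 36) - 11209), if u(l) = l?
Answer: -411226960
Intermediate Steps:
Y(J) = 0 (Y(J) = J - J = 0)
(Y(-104) + 36424)*(L(-81, 36) - 11209) = (0 + 36424)*(-81 - 11209) = 36424*(-11290) = -411226960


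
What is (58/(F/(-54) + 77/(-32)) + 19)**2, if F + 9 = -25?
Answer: 438776809/2356225 ≈ 186.22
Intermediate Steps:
F = -34 (F = -9 - 25 = -34)
(58/(F/(-54) + 77/(-32)) + 19)**2 = (58/(-34/(-54) + 77/(-32)) + 19)**2 = (58/(-34*(-1/54) + 77*(-1/32)) + 19)**2 = (58/(17/27 - 77/32) + 19)**2 = (58/(-1535/864) + 19)**2 = (58*(-864/1535) + 19)**2 = (-50112/1535 + 19)**2 = (-20947/1535)**2 = 438776809/2356225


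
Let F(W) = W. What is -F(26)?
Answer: -26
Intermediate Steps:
-F(26) = -1*26 = -26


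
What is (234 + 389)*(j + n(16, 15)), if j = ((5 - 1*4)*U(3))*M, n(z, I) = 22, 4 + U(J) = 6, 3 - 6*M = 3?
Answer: 13706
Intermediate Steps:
M = 0 (M = 1/2 - 1/6*3 = 1/2 - 1/2 = 0)
U(J) = 2 (U(J) = -4 + 6 = 2)
j = 0 (j = ((5 - 1*4)*2)*0 = ((5 - 4)*2)*0 = (1*2)*0 = 2*0 = 0)
(234 + 389)*(j + n(16, 15)) = (234 + 389)*(0 + 22) = 623*22 = 13706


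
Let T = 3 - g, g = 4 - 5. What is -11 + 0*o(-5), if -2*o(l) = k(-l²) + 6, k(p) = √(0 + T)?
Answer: -11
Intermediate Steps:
g = -1
T = 4 (T = 3 - 1*(-1) = 3 + 1 = 4)
k(p) = 2 (k(p) = √(0 + 4) = √4 = 2)
o(l) = -4 (o(l) = -(2 + 6)/2 = -½*8 = -4)
-11 + 0*o(-5) = -11 + 0*(-4) = -11 + 0 = -11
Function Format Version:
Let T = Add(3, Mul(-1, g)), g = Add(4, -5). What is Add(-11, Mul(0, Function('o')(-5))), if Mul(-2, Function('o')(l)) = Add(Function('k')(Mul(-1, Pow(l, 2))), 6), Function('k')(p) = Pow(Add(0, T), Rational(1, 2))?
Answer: -11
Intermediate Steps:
g = -1
T = 4 (T = Add(3, Mul(-1, -1)) = Add(3, 1) = 4)
Function('k')(p) = 2 (Function('k')(p) = Pow(Add(0, 4), Rational(1, 2)) = Pow(4, Rational(1, 2)) = 2)
Function('o')(l) = -4 (Function('o')(l) = Mul(Rational(-1, 2), Add(2, 6)) = Mul(Rational(-1, 2), 8) = -4)
Add(-11, Mul(0, Function('o')(-5))) = Add(-11, Mul(0, -4)) = Add(-11, 0) = -11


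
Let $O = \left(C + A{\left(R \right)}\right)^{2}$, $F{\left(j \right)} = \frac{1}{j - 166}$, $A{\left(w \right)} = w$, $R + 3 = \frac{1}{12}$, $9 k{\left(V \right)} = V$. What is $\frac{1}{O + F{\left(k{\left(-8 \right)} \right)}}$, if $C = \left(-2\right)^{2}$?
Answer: $\frac{108144}{126271} \approx 0.85644$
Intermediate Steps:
$k{\left(V \right)} = \frac{V}{9}$
$R = - \frac{35}{12}$ ($R = -3 + \frac{1}{12} = - \frac{35}{12} \approx -2.9167$)
$F{\left(j \right)} = \frac{1}{-166 + j}$
$C = 4$
$O = \frac{169}{144}$ ($O = \left(4 - \frac{35}{12}\right)^{2} = \left(\frac{13}{12}\right)^{2} = \frac{169}{144} \approx 1.1736$)
$\frac{1}{O + F{\left(k{\left(-8 \right)} \right)}} = \frac{1}{\frac{169}{144} + \frac{1}{-166 + \frac{1}{9} \left(-8\right)}} = \frac{1}{\frac{169}{144} + \frac{1}{-166 - \frac{8}{9}}} = \frac{1}{\frac{169}{144} + \frac{1}{- \frac{1502}{9}}} = \frac{1}{\frac{169}{144} - \frac{9}{1502}} = \frac{1}{\frac{126271}{108144}} = \frac{108144}{126271}$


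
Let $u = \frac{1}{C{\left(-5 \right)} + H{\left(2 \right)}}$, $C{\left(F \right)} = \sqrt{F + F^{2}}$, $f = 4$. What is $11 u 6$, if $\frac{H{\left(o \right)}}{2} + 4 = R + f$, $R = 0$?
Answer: $\frac{33 \sqrt{5}}{5} \approx 14.758$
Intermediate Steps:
$H{\left(o \right)} = 0$ ($H{\left(o \right)} = -8 + 2 \left(0 + 4\right) = -8 + 2 \cdot 4 = -8 + 8 = 0$)
$u = \frac{\sqrt{5}}{10}$ ($u = \frac{1}{\sqrt{- 5 \left(1 - 5\right)} + 0} = \frac{1}{\sqrt{\left(-5\right) \left(-4\right)} + 0} = \frac{1}{\sqrt{20} + 0} = \frac{1}{2 \sqrt{5} + 0} = \frac{1}{2 \sqrt{5}} = \frac{\sqrt{5}}{10} \approx 0.22361$)
$11 u 6 = 11 \frac{\sqrt{5}}{10} \cdot 6 = \frac{11 \sqrt{5}}{10} \cdot 6 = \frac{33 \sqrt{5}}{5}$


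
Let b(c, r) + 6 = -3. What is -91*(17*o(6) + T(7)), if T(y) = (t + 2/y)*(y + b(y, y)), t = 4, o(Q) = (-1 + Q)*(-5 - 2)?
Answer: 54925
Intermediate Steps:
o(Q) = 7 - 7*Q (o(Q) = (-1 + Q)*(-7) = 7 - 7*Q)
b(c, r) = -9 (b(c, r) = -6 - 3 = -9)
T(y) = (-9 + y)*(4 + 2/y) (T(y) = (4 + 2/y)*(y - 9) = (4 + 2/y)*(-9 + y) = (-9 + y)*(4 + 2/y))
-91*(17*o(6) + T(7)) = -91*(17*(7 - 7*6) + (-34 - 18/7 + 4*7)) = -91*(17*(7 - 42) + (-34 - 18*1/7 + 28)) = -91*(17*(-35) + (-34 - 18/7 + 28)) = -91*(-595 - 60/7) = -91*(-4225/7) = 54925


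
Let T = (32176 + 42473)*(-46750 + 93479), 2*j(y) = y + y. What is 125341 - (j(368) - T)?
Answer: 3488398094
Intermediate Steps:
j(y) = y (j(y) = (y + y)/2 = (2*y)/2 = y)
T = 3488273121 (T = 74649*46729 = 3488273121)
125341 - (j(368) - T) = 125341 - (368 - 1*3488273121) = 125341 - (368 - 3488273121) = 125341 - 1*(-3488272753) = 125341 + 3488272753 = 3488398094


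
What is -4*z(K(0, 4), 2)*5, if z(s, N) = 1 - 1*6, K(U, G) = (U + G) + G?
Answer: 100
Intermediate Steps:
K(U, G) = U + 2*G (K(U, G) = (G + U) + G = U + 2*G)
z(s, N) = -5 (z(s, N) = 1 - 6 = -5)
-4*z(K(0, 4), 2)*5 = -4*(-5)*5 = 20*5 = 100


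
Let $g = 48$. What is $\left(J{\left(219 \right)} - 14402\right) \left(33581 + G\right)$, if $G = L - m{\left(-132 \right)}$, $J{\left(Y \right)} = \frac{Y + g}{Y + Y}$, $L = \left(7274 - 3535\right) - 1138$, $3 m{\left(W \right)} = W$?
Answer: $- \frac{38084448139}{73} \approx -5.217 \cdot 10^{8}$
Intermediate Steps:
$m{\left(W \right)} = \frac{W}{3}$
$L = 2601$ ($L = 3739 - 1138 = 2601$)
$J{\left(Y \right)} = \frac{48 + Y}{2 Y}$ ($J{\left(Y \right)} = \frac{Y + 48}{Y + Y} = \frac{48 + Y}{2 Y}$)
$G = 2645$ ($G = 2601 - \frac{1}{3} \left(-132\right) = 2601 - -44 = 2601 + 44 = 2645$)
$\left(J{\left(219 \right)} - 14402\right) \left(33581 + G\right) = \left(\frac{48 + 219}{2 \cdot 219} - 14402\right) \left(33581 + 2645\right) = \left(\frac{1}{2} \cdot \frac{1}{219} \cdot 267 - 14402\right) 36226 = \left(\frac{89}{146} - 14402\right) 36226 = \left(- \frac{2102603}{146}\right) 36226 = - \frac{38084448139}{73}$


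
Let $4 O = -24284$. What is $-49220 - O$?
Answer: $-43149$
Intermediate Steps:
$O = -6071$ ($O = \frac{1}{4} \left(-24284\right) = -6071$)
$-49220 - O = -49220 - -6071 = -49220 + 6071 = -43149$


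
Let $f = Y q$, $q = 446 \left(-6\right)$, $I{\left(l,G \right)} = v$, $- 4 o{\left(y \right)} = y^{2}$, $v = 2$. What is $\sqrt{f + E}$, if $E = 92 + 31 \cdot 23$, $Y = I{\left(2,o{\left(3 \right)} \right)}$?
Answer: $i \sqrt{4547} \approx 67.431 i$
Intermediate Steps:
$o{\left(y \right)} = - \frac{y^{2}}{4}$
$I{\left(l,G \right)} = 2$
$Y = 2$
$q = -2676$
$E = 805$ ($E = 92 + 713 = 805$)
$f = -5352$ ($f = 2 \left(-2676\right) = -5352$)
$\sqrt{f + E} = \sqrt{-5352 + 805} = \sqrt{-4547} = i \sqrt{4547}$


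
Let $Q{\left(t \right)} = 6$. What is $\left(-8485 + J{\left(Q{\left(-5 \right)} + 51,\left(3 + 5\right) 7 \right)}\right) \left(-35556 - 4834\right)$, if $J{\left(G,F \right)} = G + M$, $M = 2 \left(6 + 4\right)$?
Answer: $339599120$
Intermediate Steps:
$M = 20$ ($M = 2 \cdot 10 = 20$)
$J{\left(G,F \right)} = 20 + G$ ($J{\left(G,F \right)} = G + 20 = 20 + G$)
$\left(-8485 + J{\left(Q{\left(-5 \right)} + 51,\left(3 + 5\right) 7 \right)}\right) \left(-35556 - 4834\right) = \left(-8485 + \left(20 + \left(6 + 51\right)\right)\right) \left(-35556 - 4834\right) = \left(-8485 + \left(20 + 57\right)\right) \left(-40390\right) = \left(-8485 + 77\right) \left(-40390\right) = \left(-8408\right) \left(-40390\right) = 339599120$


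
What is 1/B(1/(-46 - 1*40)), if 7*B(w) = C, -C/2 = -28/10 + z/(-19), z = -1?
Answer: 665/522 ≈ 1.2739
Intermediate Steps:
C = 522/95 (C = -2*(-28/10 - 1/(-19)) = -2*(-28*1/10 - 1*(-1/19)) = -2*(-14/5 + 1/19) = -2*(-261/95) = 522/95 ≈ 5.4947)
B(w) = 522/665 (B(w) = (1/7)*(522/95) = 522/665)
1/B(1/(-46 - 1*40)) = 1/(522/665) = 665/522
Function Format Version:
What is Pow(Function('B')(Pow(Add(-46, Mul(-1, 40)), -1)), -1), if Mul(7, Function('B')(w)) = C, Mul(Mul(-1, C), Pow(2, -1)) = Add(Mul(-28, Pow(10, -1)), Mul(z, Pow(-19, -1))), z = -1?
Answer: Rational(665, 522) ≈ 1.2739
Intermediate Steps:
C = Rational(522, 95) (C = Mul(-2, Add(Mul(-28, Pow(10, -1)), Mul(-1, Pow(-19, -1)))) = Mul(-2, Add(Mul(-28, Rational(1, 10)), Mul(-1, Rational(-1, 19)))) = Mul(-2, Add(Rational(-14, 5), Rational(1, 19))) = Mul(-2, Rational(-261, 95)) = Rational(522, 95) ≈ 5.4947)
Function('B')(w) = Rational(522, 665) (Function('B')(w) = Mul(Rational(1, 7), Rational(522, 95)) = Rational(522, 665))
Pow(Function('B')(Pow(Add(-46, Mul(-1, 40)), -1)), -1) = Pow(Rational(522, 665), -1) = Rational(665, 522)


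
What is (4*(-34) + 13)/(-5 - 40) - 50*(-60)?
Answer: 45041/15 ≈ 3002.7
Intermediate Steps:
(4*(-34) + 13)/(-5 - 40) - 50*(-60) = (-136 + 13)/(-45) + 3000 = -123*(-1/45) + 3000 = 41/15 + 3000 = 45041/15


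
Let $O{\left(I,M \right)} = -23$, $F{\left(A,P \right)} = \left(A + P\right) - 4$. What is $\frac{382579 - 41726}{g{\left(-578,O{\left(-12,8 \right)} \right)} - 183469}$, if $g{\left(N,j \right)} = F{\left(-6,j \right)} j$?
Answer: $- \frac{340853}{182710} \approx -1.8655$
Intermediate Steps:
$F{\left(A,P \right)} = -4 + A + P$
$g{\left(N,j \right)} = j \left(-10 + j\right)$ ($g{\left(N,j \right)} = \left(-4 - 6 + j\right) j = \left(-10 + j\right) j = j \left(-10 + j\right)$)
$\frac{382579 - 41726}{g{\left(-578,O{\left(-12,8 \right)} \right)} - 183469} = \frac{382579 - 41726}{- 23 \left(-10 - 23\right) - 183469} = \frac{340853}{\left(-23\right) \left(-33\right) - 183469} = \frac{340853}{759 - 183469} = \frac{340853}{-182710} = 340853 \left(- \frac{1}{182710}\right) = - \frac{340853}{182710}$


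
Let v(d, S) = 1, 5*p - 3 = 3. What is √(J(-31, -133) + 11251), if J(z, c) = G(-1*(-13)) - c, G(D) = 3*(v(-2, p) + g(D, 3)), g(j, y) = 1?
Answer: √11390 ≈ 106.72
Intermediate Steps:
p = 6/5 (p = ⅗ + (⅕)*3 = ⅗ + ⅗ = 6/5 ≈ 1.2000)
G(D) = 6 (G(D) = 3*(1 + 1) = 3*2 = 6)
J(z, c) = 6 - c
√(J(-31, -133) + 11251) = √((6 - 1*(-133)) + 11251) = √((6 + 133) + 11251) = √(139 + 11251) = √11390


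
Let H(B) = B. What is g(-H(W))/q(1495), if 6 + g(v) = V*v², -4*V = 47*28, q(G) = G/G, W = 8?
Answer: -21062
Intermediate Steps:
q(G) = 1
V = -329 (V = -47*28/4 = -¼*1316 = -329)
g(v) = -6 - 329*v²
g(-H(W))/q(1495) = (-6 - 329*(-1*8)²)/1 = (-6 - 329*(-8)²)*1 = (-6 - 329*64)*1 = (-6 - 21056)*1 = -21062*1 = -21062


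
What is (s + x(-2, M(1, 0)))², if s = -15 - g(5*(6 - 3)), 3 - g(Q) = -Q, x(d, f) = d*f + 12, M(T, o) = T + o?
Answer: 529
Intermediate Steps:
x(d, f) = 12 + d*f
g(Q) = 3 + Q (g(Q) = 3 - (-1)*Q = 3 + Q)
s = -33 (s = -15 - (3 + 5*(6 - 3)) = -15 - (3 + 5*3) = -15 - (3 + 15) = -15 - 1*18 = -15 - 18 = -33)
(s + x(-2, M(1, 0)))² = (-33 + (12 - 2*(1 + 0)))² = (-33 + (12 - 2*1))² = (-33 + (12 - 2))² = (-33 + 10)² = (-23)² = 529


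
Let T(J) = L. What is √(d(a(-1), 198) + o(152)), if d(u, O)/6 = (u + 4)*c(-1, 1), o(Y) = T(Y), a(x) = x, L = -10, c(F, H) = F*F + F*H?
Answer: I*√10 ≈ 3.1623*I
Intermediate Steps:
c(F, H) = F² + F*H
T(J) = -10
o(Y) = -10
d(u, O) = 0 (d(u, O) = 6*((u + 4)*(-(-1 + 1))) = 6*((4 + u)*(-1*0)) = 6*((4 + u)*0) = 6*0 = 0)
√(d(a(-1), 198) + o(152)) = √(0 - 10) = √(-10) = I*√10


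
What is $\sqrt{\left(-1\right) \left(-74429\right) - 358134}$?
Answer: $i \sqrt{283705} \approx 532.64 i$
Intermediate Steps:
$\sqrt{\left(-1\right) \left(-74429\right) - 358134} = \sqrt{74429 - 358134} = \sqrt{-283705} = i \sqrt{283705}$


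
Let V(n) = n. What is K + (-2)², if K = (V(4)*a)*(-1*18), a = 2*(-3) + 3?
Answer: 220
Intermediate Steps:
a = -3 (a = -6 + 3 = -3)
K = 216 (K = (4*(-3))*(-1*18) = -12*(-18) = 216)
K + (-2)² = 216 + (-2)² = 216 + 4 = 220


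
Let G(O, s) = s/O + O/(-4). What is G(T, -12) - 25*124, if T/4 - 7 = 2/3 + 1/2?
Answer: -913909/294 ≈ -3108.5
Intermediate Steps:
T = 98/3 (T = 28 + 4*(2/3 + 1/2) = 28 + 4*(7/6) = 28 + 14/3 = 98/3 ≈ 32.667)
G(O, s) = -O/4 + s/O (G(O, s) = s/O + O*(-1/4) = s/O - O/4 = -O/4 + s/O)
G(T, -12) - 25*124 = (-1/4*98/3 - 12/98/3) - 25*124 = (-49/6 - 12*3/98) - 3100 = (-49/6 - 18/49) - 3100 = -2509/294 - 3100 = -913909/294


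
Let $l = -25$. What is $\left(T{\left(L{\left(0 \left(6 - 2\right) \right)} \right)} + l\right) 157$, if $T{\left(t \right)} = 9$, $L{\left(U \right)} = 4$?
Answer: $-2512$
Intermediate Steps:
$\left(T{\left(L{\left(0 \left(6 - 2\right) \right)} \right)} + l\right) 157 = \left(9 - 25\right) 157 = \left(-16\right) 157 = -2512$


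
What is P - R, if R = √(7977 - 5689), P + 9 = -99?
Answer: -108 - 4*√143 ≈ -155.83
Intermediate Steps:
P = -108 (P = -9 - 99 = -108)
R = 4*√143 (R = √2288 = 4*√143 ≈ 47.833)
P - R = -108 - 4*√143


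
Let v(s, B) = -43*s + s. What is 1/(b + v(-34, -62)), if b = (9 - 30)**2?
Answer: 1/1869 ≈ 0.00053505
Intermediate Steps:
b = 441 (b = (-21)**2 = 441)
v(s, B) = -42*s
1/(b + v(-34, -62)) = 1/(441 - 42*(-34)) = 1/(441 + 1428) = 1/1869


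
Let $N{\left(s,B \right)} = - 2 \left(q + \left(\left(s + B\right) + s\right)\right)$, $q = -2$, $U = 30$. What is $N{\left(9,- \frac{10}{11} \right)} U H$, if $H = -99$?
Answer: $89640$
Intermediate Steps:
$N{\left(s,B \right)} = 4 - 4 s - 2 B$ ($N{\left(s,B \right)} = - 2 \left(-2 + \left(\left(s + B\right) + s\right)\right) = - 2 \left(-2 + \left(\left(B + s\right) + s\right)\right) = - 2 \left(-2 + \left(B + 2 s\right)\right) = - 2 \left(-2 + B + 2 s\right) = 4 - 4 s - 2 B$)
$N{\left(9,- \frac{10}{11} \right)} U H = \left(4 - 36 - 2 \left(- \frac{10}{11}\right)\right) 30 \left(-99\right) = \left(4 - 36 - 2 \left(\left(-10\right) \frac{1}{11}\right)\right) 30 \left(-99\right) = \left(4 - 36 - - \frac{20}{11}\right) 30 \left(-99\right) = \left(4 - 36 + \frac{20}{11}\right) 30 \left(-99\right) = \left(- \frac{332}{11}\right) 30 \left(-99\right) = \left(- \frac{9960}{11}\right) \left(-99\right) = 89640$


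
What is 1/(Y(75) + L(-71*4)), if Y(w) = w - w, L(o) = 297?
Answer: 1/297 ≈ 0.0033670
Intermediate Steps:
Y(w) = 0
1/(Y(75) + L(-71*4)) = 1/(0 + 297) = 1/297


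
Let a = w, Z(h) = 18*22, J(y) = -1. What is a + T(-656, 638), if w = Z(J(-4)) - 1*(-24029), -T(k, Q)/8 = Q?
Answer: 19321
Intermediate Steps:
T(k, Q) = -8*Q
Z(h) = 396
w = 24425 (w = 396 - 1*(-24029) = 396 + 24029 = 24425)
a = 24425
a + T(-656, 638) = 24425 - 8*638 = 24425 - 5104 = 19321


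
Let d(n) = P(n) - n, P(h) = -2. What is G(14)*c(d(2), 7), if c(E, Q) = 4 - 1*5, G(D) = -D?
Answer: 14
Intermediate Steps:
d(n) = -2 - n
c(E, Q) = -1 (c(E, Q) = 4 - 5 = -1)
G(14)*c(d(2), 7) = -1*14*(-1) = -14*(-1) = 14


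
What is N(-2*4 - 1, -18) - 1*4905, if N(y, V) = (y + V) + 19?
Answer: -4913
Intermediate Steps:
N(y, V) = 19 + V + y (N(y, V) = (V + y) + 19 = 19 + V + y)
N(-2*4 - 1, -18) - 1*4905 = (19 - 18 + (-2*4 - 1)) - 1*4905 = (19 - 18 + (-8 - 1)) - 4905 = (19 - 18 - 9) - 4905 = -8 - 4905 = -4913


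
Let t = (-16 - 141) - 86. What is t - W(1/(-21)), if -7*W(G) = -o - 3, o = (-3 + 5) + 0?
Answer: -1706/7 ≈ -243.71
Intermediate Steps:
o = 2 (o = 2 + 0 = 2)
t = -243 (t = -157 - 86 = -243)
W(G) = 5/7 (W(G) = -(-1*2 - 3)/7 = -(-2 - 3)/7 = -⅐*(-5) = 5/7)
t - W(1/(-21)) = -243 - 1*5/7 = -243 - 5/7 = -1706/7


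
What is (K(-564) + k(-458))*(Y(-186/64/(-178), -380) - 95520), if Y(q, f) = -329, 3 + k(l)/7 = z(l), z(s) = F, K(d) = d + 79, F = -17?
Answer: 59905625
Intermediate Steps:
K(d) = 79 + d
z(s) = -17
k(l) = -140 (k(l) = -21 + 7*(-17) = -21 - 119 = -140)
(K(-564) + k(-458))*(Y(-186/64/(-178), -380) - 95520) = ((79 - 564) - 140)*(-329 - 95520) = (-485 - 140)*(-95849) = -625*(-95849) = 59905625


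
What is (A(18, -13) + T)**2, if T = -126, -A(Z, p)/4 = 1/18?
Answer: 1290496/81 ≈ 15932.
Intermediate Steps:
A(Z, p) = -2/9 (A(Z, p) = -4/18 = -4*1/18 = -2/9)
(A(18, -13) + T)**2 = (-2/9 - 126)**2 = (-1136/9)**2 = 1290496/81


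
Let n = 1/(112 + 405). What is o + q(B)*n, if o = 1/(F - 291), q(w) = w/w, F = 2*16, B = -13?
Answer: -258/133903 ≈ -0.0019268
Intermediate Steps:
n = 1/517 ≈ 0.0019342
F = 32
q(w) = 1
o = -1/259 (o = 1/(32 - 291) = 1/(-259) = -1/259 ≈ -0.0038610)
o + q(B)*n = -1/259 + 1*(1/517) = -1/259 + 1/517 = -258/133903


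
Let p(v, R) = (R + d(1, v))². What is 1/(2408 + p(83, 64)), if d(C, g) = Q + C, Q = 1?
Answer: 1/6764 ≈ 0.00014784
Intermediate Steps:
d(C, g) = 1 + C
p(v, R) = (2 + R)² (p(v, R) = (R + (1 + 1))² = (R + 2)² = (2 + R)²)
1/(2408 + p(83, 64)) = 1/(2408 + (2 + 64)²) = 1/(2408 + 66²) = 1/(2408 + 4356) = 1/6764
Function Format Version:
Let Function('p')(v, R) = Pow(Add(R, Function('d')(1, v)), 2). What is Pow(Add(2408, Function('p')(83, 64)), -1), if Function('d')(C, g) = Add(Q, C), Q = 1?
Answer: Rational(1, 6764) ≈ 0.00014784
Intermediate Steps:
Function('d')(C, g) = Add(1, C)
Function('p')(v, R) = Pow(Add(2, R), 2) (Function('p')(v, R) = Pow(Add(R, Add(1, 1)), 2) = Pow(Add(R, 2), 2) = Pow(Add(2, R), 2))
Pow(Add(2408, Function('p')(83, 64)), -1) = Pow(Add(2408, Pow(Add(2, 64), 2)), -1) = Pow(Add(2408, Pow(66, 2)), -1) = Pow(Add(2408, 4356), -1) = Pow(6764, -1) = Rational(1, 6764)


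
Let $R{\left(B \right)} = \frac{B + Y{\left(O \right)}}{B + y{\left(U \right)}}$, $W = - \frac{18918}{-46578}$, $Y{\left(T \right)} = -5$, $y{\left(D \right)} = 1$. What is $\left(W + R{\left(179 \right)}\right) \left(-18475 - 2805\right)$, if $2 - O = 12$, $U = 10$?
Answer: $- \frac{97193968}{3327} \approx -29214.0$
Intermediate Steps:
$O = -10$ ($O = 2 - 12 = -10$)
$W = \frac{3153}{7763}$ ($W = \left(-18918\right) \left(- \frac{1}{46578}\right) = \frac{3153}{7763} \approx 0.40616$)
$R{\left(B \right)} = \frac{-5 + B}{1 + B}$ ($R{\left(B \right)} = \frac{B - 5}{B + 1} = \frac{-5 + B}{1 + B}$)
$\left(W + R{\left(179 \right)}\right) \left(-18475 - 2805\right) = \left(\frac{3153}{7763} + \frac{-5 + 179}{1 + 179}\right) \left(-18475 - 2805\right) = \left(\frac{3153}{7763} + \frac{1}{180} \cdot 174\right) \left(-21280\right) = \left(\frac{3153}{7763} + \frac{29}{30}\right) \left(-21280\right) = \frac{319717}{232890} \left(-21280\right) = - \frac{97193968}{3327}$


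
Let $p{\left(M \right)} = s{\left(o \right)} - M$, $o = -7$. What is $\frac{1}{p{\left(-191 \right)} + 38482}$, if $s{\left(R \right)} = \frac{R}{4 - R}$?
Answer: $\frac{11}{425396} \approx 2.5858 \cdot 10^{-5}$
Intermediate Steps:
$p{\left(M \right)} = - \frac{7}{11} - M$ ($p{\left(M \right)} = \left(-1\right) \left(-7\right) \frac{1}{-4 - 7} - M = \left(-1\right) \left(-7\right) \frac{1}{-11} - M = \left(-1\right) \left(-7\right) \left(- \frac{1}{11}\right) - M = - \frac{7}{11} - M$)
$\frac{1}{p{\left(-191 \right)} + 38482} = \frac{1}{\left(- \frac{7}{11} - -191\right) + 38482} = \frac{1}{\left(- \frac{7}{11} + 191\right) + 38482} = \frac{1}{\frac{2094}{11} + 38482} = \frac{1}{\frac{425396}{11}} = \frac{11}{425396}$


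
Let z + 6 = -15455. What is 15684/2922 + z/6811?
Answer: 10274447/3316957 ≈ 3.0976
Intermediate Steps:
z = -15461 (z = -6 - 15455 = -15461)
15684/2922 + z/6811 = 15684/2922 - 15461/6811 = 15684*(1/2922) - 15461*1/6811 = 2614/487 - 15461/6811 = 10274447/3316957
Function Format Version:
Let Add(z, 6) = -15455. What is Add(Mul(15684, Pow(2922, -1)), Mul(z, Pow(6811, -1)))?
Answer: Rational(10274447, 3316957) ≈ 3.0976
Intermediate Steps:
z = -15461 (z = Add(-6, -15455) = -15461)
Add(Mul(15684, Pow(2922, -1)), Mul(z, Pow(6811, -1))) = Add(Mul(15684, Pow(2922, -1)), Mul(-15461, Pow(6811, -1))) = Add(Mul(15684, Rational(1, 2922)), Mul(-15461, Rational(1, 6811))) = Add(Rational(2614, 487), Rational(-15461, 6811)) = Rational(10274447, 3316957)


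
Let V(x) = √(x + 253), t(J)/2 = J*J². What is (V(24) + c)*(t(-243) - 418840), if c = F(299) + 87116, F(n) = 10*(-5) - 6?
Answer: -2534895897240 - 29116654*√277 ≈ -2.5354e+12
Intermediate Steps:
t(J) = 2*J³ (t(J) = 2*(J*J²) = 2*J³)
F(n) = -56 (F(n) = -50 - 6 = -56)
V(x) = √(253 + x)
c = 87060 (c = -56 + 87116 = 87060)
(V(24) + c)*(t(-243) - 418840) = (√(253 + 24) + 87060)*(2*(-243)³ - 418840) = (√277 + 87060)*(2*(-14348907) - 418840) = (87060 + √277)*(-28697814 - 418840) = (87060 + √277)*(-29116654) = -2534895897240 - 29116654*√277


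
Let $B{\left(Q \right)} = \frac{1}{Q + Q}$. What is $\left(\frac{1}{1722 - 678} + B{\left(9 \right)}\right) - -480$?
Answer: $\frac{501179}{1044} \approx 480.06$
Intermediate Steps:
$B{\left(Q \right)} = \frac{1}{2 Q}$
$\left(\frac{1}{1722 - 678} + B{\left(9 \right)}\right) - -480 = \left(\frac{1}{1722 - 678} + \frac{1}{2 \cdot 9}\right) - -480 = \left(\frac{1}{1044} + \frac{1}{2} \cdot \frac{1}{9}\right) + 480 = \left(\frac{1}{1044} + \frac{1}{18}\right) + 480 = \frac{59}{1044} + 480 = \frac{501179}{1044}$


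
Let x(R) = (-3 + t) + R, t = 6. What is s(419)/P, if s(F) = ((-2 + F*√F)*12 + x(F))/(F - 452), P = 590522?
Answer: -199/9743613 - 838*√419/3247871 ≈ -0.0053019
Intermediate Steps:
x(R) = 3 + R (x(R) = (-3 + 6) + R = 3 + R)
s(F) = (-21 + F + 12*F^(3/2))/(-452 + F) (s(F) = ((-2 + F*√F)*12 + (3 + F))/(F - 452) = ((-2 + F^(3/2))*12 + (3 + F))/(-452 + F) = ((-24 + 12*F^(3/2)) + (3 + F))/(-452 + F) = (-21 + F + 12*F^(3/2))/(-452 + F))
s(419)/P = ((-21 + 419 + 12*419^(3/2))/(-452 + 419))/590522 = ((-21 + 419 + 12*(419*√419))/(-33))*(1/590522) = -(-21 + 419 + 5028*√419)/33*(1/590522) = -(398 + 5028*√419)/33*(1/590522) = (-398/33 - 1676*√419/11)*(1/590522) = -199/9743613 - 838*√419/3247871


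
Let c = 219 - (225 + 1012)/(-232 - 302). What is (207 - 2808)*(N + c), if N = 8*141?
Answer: -624703845/178 ≈ -3.5096e+6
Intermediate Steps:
N = 1128
c = 118183/534 (c = 219 - 1237/(-534) = 219 - 1237*(-1)/534 = 219 - 1*(-1237/534) = 219 + 1237/534 = 118183/534 ≈ 221.32)
(207 - 2808)*(N + c) = (207 - 2808)*(1128 + 118183/534) = -2601*720535/534 = -624703845/178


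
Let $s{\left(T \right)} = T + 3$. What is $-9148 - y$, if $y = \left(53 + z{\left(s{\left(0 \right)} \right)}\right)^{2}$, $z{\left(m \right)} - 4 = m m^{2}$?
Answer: $-16204$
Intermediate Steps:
$s{\left(T \right)} = 3 + T$
$z{\left(m \right)} = 4 + m^{3}$ ($z{\left(m \right)} = 4 + m m^{2} = 4 + m^{3}$)
$y = 7056$ ($y = \left(53 + \left(4 + \left(3 + 0\right)^{3}\right)\right)^{2} = \left(53 + \left(4 + 3^{3}\right)\right)^{2} = \left(53 + \left(4 + 27\right)\right)^{2} = \left(53 + 31\right)^{2} = 84^{2} = 7056$)
$-9148 - y = -9148 - 7056 = -16204$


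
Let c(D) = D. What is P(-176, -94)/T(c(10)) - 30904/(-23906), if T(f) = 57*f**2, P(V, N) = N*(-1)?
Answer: 44599991/34066050 ≈ 1.3092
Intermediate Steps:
P(V, N) = -N
P(-176, -94)/T(c(10)) - 30904/(-23906) = (-1*(-94))/((57*10**2)) - 30904/(-23906) = 94/((57*100)) - 30904*(-1/23906) = 94/5700 + 15452/11953 = 94*(1/5700) + 15452/11953 = 47/2850 + 15452/11953 = 44599991/34066050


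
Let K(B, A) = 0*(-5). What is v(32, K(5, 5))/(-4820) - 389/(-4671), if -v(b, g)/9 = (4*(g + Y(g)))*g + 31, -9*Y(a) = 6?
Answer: 3178189/22514220 ≈ 0.14116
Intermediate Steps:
K(B, A) = 0
Y(a) = -2/3 (Y(a) = -1/9*6 = -2/3)
v(b, g) = -279 - 9*g*(-8/3 + 4*g) (v(b, g) = -9*((4*(g - 2/3))*g + 31) = -9*((4*(-2/3 + g))*g + 31) = -9*((-8/3 + 4*g)*g + 31) = -9*(g*(-8/3 + 4*g) + 31) = -9*(31 + g*(-8/3 + 4*g)) = -279 - 9*g*(-8/3 + 4*g))
v(32, K(5, 5))/(-4820) - 389/(-4671) = (-279 - 36*0**2 + 24*0)/(-4820) - 389/(-4671) = (-279 - 36*0 + 0)*(-1/4820) - 389*(-1/4671) = (-279 + 0 + 0)*(-1/4820) + 389/4671 = -279*(-1/4820) + 389/4671 = 279/4820 + 389/4671 = 3178189/22514220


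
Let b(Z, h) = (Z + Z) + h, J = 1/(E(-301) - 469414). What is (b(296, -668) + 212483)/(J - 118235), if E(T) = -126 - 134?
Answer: -99762045318/55531905391 ≈ -1.7965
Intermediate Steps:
E(T) = -260
J = -1/469674 (J = 1/(-260 - 469414) = 1/(-469674) = -1/469674 ≈ -2.1291e-6)
b(Z, h) = h + 2*Z (b(Z, h) = 2*Z + h = h + 2*Z)
(b(296, -668) + 212483)/(J - 118235) = ((-668 + 2*296) + 212483)/(-1/469674 - 118235) = ((-668 + 592) + 212483)/(-55531905391/469674) = (-76 + 212483)*(-469674/55531905391) = 212407*(-469674/55531905391) = -99762045318/55531905391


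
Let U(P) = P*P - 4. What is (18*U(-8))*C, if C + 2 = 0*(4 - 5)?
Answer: -2160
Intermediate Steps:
U(P) = -4 + P**2 (U(P) = P**2 - 4 = -4 + P**2)
C = -2 (C = -2 + 0*(4 - 5) = -2 + 0*(-1) = -2 + 0 = -2)
(18*U(-8))*C = (18*(-4 + (-8)**2))*(-2) = (18*(-4 + 64))*(-2) = (18*60)*(-2) = 1080*(-2) = -2160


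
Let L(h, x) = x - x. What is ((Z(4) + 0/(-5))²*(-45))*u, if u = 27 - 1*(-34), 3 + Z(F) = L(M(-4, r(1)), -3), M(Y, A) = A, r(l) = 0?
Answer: -24705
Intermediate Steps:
L(h, x) = 0
Z(F) = -3 (Z(F) = -3 + 0 = -3)
u = 61 (u = 27 + 34 = 61)
((Z(4) + 0/(-5))²*(-45))*u = ((-3 + 0/(-5))²*(-45))*61 = ((-3 + 0*(-⅕))²*(-45))*61 = ((-3 + 0)²*(-45))*61 = ((-3)²*(-45))*61 = (9*(-45))*61 = -405*61 = -24705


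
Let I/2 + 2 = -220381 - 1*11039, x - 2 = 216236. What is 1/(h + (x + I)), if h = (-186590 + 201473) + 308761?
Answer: 1/77038 ≈ 1.2981e-5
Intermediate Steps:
x = 216238 (x = 2 + 216236 = 216238)
I = -462844 (I = -4 + 2*(-220381 - 1*11039) = -4 + 2*(-220381 - 11039) = -4 + 2*(-231420) = -4 - 462840 = -462844)
h = 323644 (h = 14883 + 308761 = 323644)
1/(h + (x + I)) = 1/(323644 + (216238 - 462844)) = 1/(323644 - 246606) = 1/77038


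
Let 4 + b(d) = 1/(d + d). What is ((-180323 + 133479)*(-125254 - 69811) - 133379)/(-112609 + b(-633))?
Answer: -11568064214946/142568059 ≈ -81141.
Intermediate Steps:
b(d) = -4 + 1/(2*d) (b(d) = -4 + 1/(d + d) = -4 + 1/(2*d))
((-180323 + 133479)*(-125254 - 69811) - 133379)/(-112609 + b(-633)) = ((-180323 + 133479)*(-125254 - 69811) - 133379)/(-112609 + (-4 + (½)/(-633))) = (-46844*(-195065) - 133379)/(-112609 + (-4 + (½)*(-1/633))) = (9137624860 - 133379)/(-112609 + (-4 - 1/1266)) = 9137491481/(-112609 - 5065/1266) = 9137491481/(-142568059/1266) = 9137491481*(-1266/142568059) = -11568064214946/142568059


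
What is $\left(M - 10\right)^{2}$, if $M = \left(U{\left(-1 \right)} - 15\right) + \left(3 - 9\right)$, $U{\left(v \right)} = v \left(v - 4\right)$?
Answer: $676$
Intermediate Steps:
$U{\left(v \right)} = v \left(-4 + v\right)$
$M = -16$ ($M = \left(- (-4 - 1) - 15\right) + \left(3 - 9\right) = \left(\left(-1\right) \left(-5\right) - 15\right) + \left(3 - 9\right) = \left(5 - 15\right) - 6 = -10 - 6 = -16$)
$\left(M - 10\right)^{2} = \left(-16 - 10\right)^{2} = \left(-26\right)^{2} = 676$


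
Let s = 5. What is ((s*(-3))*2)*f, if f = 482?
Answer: -14460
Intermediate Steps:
((s*(-3))*2)*f = ((5*(-3))*2)*482 = -15*2*482 = -30*482 = -14460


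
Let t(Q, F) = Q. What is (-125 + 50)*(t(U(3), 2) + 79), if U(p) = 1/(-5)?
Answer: -5910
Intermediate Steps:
U(p) = -⅕
(-125 + 50)*(t(U(3), 2) + 79) = (-125 + 50)*(-⅕ + 79) = -75*394/5 = -5910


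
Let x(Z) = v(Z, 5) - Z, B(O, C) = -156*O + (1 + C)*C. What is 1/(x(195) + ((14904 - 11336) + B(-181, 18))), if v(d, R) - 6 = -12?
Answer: 1/31945 ≈ 3.1304e-5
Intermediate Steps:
B(O, C) = -156*O + C*(1 + C)
v(d, R) = -6 (v(d, R) = 6 - 12 = -6)
x(Z) = -6 - Z
1/(x(195) + ((14904 - 11336) + B(-181, 18))) = 1/((-6 - 1*195) + ((14904 - 11336) + (18 + 18**2 - 156*(-181)))) = 1/((-6 - 195) + (3568 + (18 + 324 + 28236))) = 1/(-201 + (3568 + 28578)) = 1/(-201 + 32146) = 1/31945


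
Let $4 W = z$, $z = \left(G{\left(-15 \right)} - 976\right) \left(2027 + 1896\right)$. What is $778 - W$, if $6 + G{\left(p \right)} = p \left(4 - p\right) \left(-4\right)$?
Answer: $- \frac{308361}{2} \approx -1.5418 \cdot 10^{5}$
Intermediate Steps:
$G{\left(p \right)} = -6 - 4 p \left(4 - p\right)$ ($G{\left(p \right)} = -6 + p \left(4 - p\right) \left(-4\right) = -6 - 4 p \left(4 - p\right)$)
$z = 619834$ ($z = \left(\left(-6 - -240 + 4 \left(-15\right)^{2}\right) - 976\right) \left(2027 + 1896\right) = \left(\left(-6 + 240 + 4 \cdot 225\right) - 976\right) 3923 = \left(\left(-6 + 240 + 900\right) - 976\right) 3923 = \left(1134 - 976\right) 3923 = 158 \cdot 3923 = 619834$)
$W = \frac{309917}{2}$ ($W = \frac{1}{4} \cdot 619834 = \frac{309917}{2} \approx 1.5496 \cdot 10^{5}$)
$778 - W = 778 - \frac{309917}{2} = - \frac{308361}{2}$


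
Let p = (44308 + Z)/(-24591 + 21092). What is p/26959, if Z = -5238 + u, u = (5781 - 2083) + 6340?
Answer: -49108/94329541 ≈ -0.00052060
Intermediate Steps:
u = 10038 (u = 3698 + 6340 = 10038)
Z = 4800 (Z = -5238 + 10038 = 4800)
p = -49108/3499 (p = (44308 + 4800)/(-24591 + 21092) = 49108/(-3499) = 49108*(-1/3499) = -49108/3499 ≈ -14.035)
p/26959 = -49108/3499/26959 = -49108/3499*1/26959 = -49108/94329541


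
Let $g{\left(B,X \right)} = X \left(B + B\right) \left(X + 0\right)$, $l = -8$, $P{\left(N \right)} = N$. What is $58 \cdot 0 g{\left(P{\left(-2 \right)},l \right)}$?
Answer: $0$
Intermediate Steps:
$g{\left(B,X \right)} = 2 B X^{2}$ ($g{\left(B,X \right)} = X 2 B X = 2 B X^{2}$)
$58 \cdot 0 g{\left(P{\left(-2 \right)},l \right)} = 58 \cdot 0 \cdot 2 \left(-2\right) \left(-8\right)^{2} = 0 \cdot 2 \left(-2\right) 64 = 0 \left(-256\right) = 0$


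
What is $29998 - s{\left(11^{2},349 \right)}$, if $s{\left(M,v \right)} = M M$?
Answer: $15357$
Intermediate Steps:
$s{\left(M,v \right)} = M^{2}$
$29998 - s{\left(11^{2},349 \right)} = 29998 - \left(11^{2}\right)^{2} = 29998 - 121^{2} = 29998 - 14641 = 15357$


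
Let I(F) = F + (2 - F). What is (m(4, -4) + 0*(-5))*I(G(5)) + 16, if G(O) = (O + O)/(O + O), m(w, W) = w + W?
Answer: 16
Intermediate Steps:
m(w, W) = W + w
G(O) = 1 (G(O) = (2*O)/((2*O)) = (2*O)*(1/(2*O)) = 1)
I(F) = 2
(m(4, -4) + 0*(-5))*I(G(5)) + 16 = ((-4 + 4) + 0*(-5))*2 + 16 = (0 + 0)*2 + 16 = 0*2 + 16 = 0 + 16 = 16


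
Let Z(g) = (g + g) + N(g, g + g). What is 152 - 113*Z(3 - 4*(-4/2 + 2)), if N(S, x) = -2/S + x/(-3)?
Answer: -674/3 ≈ -224.67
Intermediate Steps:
N(S, x) = -2/S - x/3 (N(S, x) = -2/S + x*(-⅓) = -2/S - x/3)
Z(g) = -2/g + 4*g/3 (Z(g) = (g + g) + (-2/g - (g + g)/3) = 2*g + (-2/g - 2*g/3) = -2/g + 4*g/3)
152 - 113*Z(3 - 4*(-4/2 + 2)) = 152 - 113*(-2/(3 - 4*(-4/2 + 2)) + 4*(3 - 4*(-4/2 + 2))/3) = 152 - 113*(-2/(3 - 4*(-4*½ + 2)) + 4*(3 - 4*(-4*½ + 2))/3) = 152 - 113*(-2/(3 - 4*(-2 + 2)) + 4*(3 - 4*(-2 + 2))/3) = 152 - 113*(-2/(3 - 4*0) + 4*(3 - 4*0)/3) = 152 - 113*(-2/(3 + 0) + 4*(3 + 0)/3) = 152 - 113*(-2/3 + (4/3)*3) = 152 - 113*(-2*⅓ + 4) = 152 - 113*(-⅔ + 4) = 152 - 113*10/3 = 152 - 1130/3 = -674/3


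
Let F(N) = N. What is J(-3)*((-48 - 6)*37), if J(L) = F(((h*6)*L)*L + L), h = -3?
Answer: 329670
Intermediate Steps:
J(L) = L - 18*L**2 (J(L) = ((-3*6)*L)*L + L = (-18*L)*L + L = -18*L**2 + L = L - 18*L**2)
J(-3)*((-48 - 6)*37) = (-3*(1 - 18*(-3)))*((-48 - 6)*37) = (-3*(1 + 54))*(-54*37) = -3*55*(-1998) = -165*(-1998) = 329670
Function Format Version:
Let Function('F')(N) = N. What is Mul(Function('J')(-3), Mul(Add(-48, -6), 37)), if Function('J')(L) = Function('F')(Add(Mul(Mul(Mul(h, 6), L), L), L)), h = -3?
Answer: 329670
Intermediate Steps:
Function('J')(L) = Add(L, Mul(-18, Pow(L, 2))) (Function('J')(L) = Add(Mul(Mul(Mul(-3, 6), L), L), L) = Add(Mul(Mul(-18, L), L), L) = Add(Mul(-18, Pow(L, 2)), L) = Add(L, Mul(-18, Pow(L, 2))))
Mul(Function('J')(-3), Mul(Add(-48, -6), 37)) = Mul(Mul(-3, Add(1, Mul(-18, -3))), Mul(Add(-48, -6), 37)) = Mul(Mul(-3, Add(1, 54)), Mul(-54, 37)) = Mul(Mul(-3, 55), -1998) = Mul(-165, -1998) = 329670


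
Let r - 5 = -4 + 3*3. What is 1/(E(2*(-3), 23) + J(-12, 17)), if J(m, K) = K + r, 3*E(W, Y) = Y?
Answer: 3/104 ≈ 0.028846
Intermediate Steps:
E(W, Y) = Y/3
r = 10 (r = 5 + (-4 + 3*3) = 5 + (-4 + 9) = 5 + 5 = 10)
J(m, K) = 10 + K (J(m, K) = K + 10 = 10 + K)
1/(E(2*(-3), 23) + J(-12, 17)) = 1/((⅓)*23 + (10 + 17)) = 1/(23/3 + 27) = 1/(104/3) = 3/104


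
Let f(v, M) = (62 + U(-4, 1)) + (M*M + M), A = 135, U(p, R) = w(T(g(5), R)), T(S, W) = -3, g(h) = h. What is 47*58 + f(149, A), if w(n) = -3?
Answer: 21145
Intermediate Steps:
U(p, R) = -3
f(v, M) = 59 + M + M² (f(v, M) = (62 - 3) + (M*M + M) = 59 + (M² + M) = 59 + (M + M²) = 59 + M + M²)
47*58 + f(149, A) = 47*58 + (59 + 135 + 135²) = 2726 + (59 + 135 + 18225) = 2726 + 18419 = 21145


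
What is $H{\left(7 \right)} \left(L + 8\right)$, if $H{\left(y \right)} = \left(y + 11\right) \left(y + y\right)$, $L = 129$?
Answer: $34524$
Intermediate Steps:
$H{\left(y \right)} = 2 y \left(11 + y\right)$ ($H{\left(y \right)} = \left(11 + y\right) 2 y = 2 y \left(11 + y\right)$)
$H{\left(7 \right)} \left(L + 8\right) = 2 \cdot 7 \left(11 + 7\right) \left(129 + 8\right) = 2 \cdot 7 \cdot 18 \cdot 137 = 252 \cdot 137 = 34524$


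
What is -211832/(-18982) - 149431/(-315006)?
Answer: 34782425117/2989721946 ≈ 11.634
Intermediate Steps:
-211832/(-18982) - 149431/(-315006) = -211832*(-1/18982) - 149431*(-1/315006) = 105916/9491 + 149431/315006 = 34782425117/2989721946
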